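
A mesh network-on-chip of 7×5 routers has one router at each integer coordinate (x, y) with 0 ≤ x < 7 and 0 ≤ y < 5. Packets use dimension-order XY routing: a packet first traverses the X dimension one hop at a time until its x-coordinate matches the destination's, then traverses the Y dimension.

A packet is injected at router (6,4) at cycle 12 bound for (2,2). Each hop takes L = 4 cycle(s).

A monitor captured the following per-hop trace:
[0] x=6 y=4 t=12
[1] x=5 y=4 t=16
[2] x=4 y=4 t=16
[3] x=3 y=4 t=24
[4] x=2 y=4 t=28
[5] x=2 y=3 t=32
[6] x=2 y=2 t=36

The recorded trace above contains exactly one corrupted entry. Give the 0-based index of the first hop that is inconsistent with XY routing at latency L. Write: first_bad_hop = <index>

hop 1: step (-1,+0), +4 cyc — ok
hop 2: step (-1,+0), +0 cyc — BAD: Δcyc=0≠L

first_bad_hop = 2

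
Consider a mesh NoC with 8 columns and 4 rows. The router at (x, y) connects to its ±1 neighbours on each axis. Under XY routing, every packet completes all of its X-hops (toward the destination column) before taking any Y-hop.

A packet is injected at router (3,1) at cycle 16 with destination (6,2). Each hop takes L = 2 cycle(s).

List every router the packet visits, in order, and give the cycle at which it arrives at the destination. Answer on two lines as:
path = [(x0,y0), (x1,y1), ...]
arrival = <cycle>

#0 — 3,1 | c16
#1 — 4,1 | c18 | E
#2 — 5,1 | c20 | E
#3 — 6,1 | c22 | E
#4 — 6,2 | c24 | N

path = [(3,1), (4,1), (5,1), (6,1), (6,2)]
arrival = 24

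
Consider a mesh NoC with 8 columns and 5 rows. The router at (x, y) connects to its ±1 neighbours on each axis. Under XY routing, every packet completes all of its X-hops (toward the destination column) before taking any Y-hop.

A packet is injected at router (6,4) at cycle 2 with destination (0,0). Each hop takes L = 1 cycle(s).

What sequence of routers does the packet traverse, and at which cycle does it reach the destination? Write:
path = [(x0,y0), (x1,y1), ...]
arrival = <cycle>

path = [(6,4), (5,4), (4,4), (3,4), (2,4), (1,4), (0,4), (0,3), (0,2), (0,1), (0,0)]
arrival = 12

[0] x=6 y=4 t=2
[1] x=5 y=4 t=3 →W
[2] x=4 y=4 t=4 →W
[3] x=3 y=4 t=5 →W
[4] x=2 y=4 t=6 →W
[5] x=1 y=4 t=7 →W
[6] x=0 y=4 t=8 →W
[7] x=0 y=3 t=9 →S
[8] x=0 y=2 t=10 →S
[9] x=0 y=1 t=11 →S
[10] x=0 y=0 t=12 →S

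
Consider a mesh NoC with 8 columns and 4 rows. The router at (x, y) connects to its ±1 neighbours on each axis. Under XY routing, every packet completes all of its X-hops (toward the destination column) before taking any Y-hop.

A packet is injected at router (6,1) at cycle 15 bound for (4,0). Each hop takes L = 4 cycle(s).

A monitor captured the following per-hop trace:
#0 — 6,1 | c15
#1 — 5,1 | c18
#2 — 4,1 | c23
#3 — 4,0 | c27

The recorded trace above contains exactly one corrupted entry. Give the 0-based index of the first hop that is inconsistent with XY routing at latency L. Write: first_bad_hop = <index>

  1: Δx=-1 Δy=+0 Δt=3 [BAD: Δcyc=3≠L]

first_bad_hop = 1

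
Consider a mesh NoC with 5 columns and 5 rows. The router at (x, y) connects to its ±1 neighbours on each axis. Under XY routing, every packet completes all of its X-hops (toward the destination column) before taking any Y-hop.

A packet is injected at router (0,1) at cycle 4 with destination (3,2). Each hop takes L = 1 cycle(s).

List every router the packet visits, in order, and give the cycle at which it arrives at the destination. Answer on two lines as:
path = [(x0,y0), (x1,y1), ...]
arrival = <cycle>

#0 — 0,1 | c4
#1 — 1,1 | c5 | E
#2 — 2,1 | c6 | E
#3 — 3,1 | c7 | E
#4 — 3,2 | c8 | N

path = [(0,1), (1,1), (2,1), (3,1), (3,2)]
arrival = 8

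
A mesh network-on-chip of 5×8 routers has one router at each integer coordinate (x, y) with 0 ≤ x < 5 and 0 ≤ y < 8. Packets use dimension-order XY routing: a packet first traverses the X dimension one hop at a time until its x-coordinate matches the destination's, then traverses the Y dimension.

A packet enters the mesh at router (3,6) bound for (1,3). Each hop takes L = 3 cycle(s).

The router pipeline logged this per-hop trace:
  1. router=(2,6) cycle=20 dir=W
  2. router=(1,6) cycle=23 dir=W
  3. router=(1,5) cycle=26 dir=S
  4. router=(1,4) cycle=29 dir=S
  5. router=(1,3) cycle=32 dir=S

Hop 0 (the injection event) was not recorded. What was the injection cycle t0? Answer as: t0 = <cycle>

t0 = 17

cyc[1] = 20 and cyc[k] = t0 + k·L for every k.
t0 = cyc[1] − L = 20 − 3 = 17.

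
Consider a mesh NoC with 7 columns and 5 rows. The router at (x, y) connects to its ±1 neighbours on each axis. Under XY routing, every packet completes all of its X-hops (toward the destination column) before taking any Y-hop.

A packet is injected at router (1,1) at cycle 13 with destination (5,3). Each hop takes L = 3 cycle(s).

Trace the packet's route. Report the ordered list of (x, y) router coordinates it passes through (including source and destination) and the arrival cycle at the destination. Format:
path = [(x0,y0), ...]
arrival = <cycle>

t=13: at (1,1)
t=16: at (2,1) after E
t=19: at (3,1) after E
t=22: at (4,1) after E
t=25: at (5,1) after E
t=28: at (5,2) after N
t=31: at (5,3) after N

path = [(1,1), (2,1), (3,1), (4,1), (5,1), (5,2), (5,3)]
arrival = 31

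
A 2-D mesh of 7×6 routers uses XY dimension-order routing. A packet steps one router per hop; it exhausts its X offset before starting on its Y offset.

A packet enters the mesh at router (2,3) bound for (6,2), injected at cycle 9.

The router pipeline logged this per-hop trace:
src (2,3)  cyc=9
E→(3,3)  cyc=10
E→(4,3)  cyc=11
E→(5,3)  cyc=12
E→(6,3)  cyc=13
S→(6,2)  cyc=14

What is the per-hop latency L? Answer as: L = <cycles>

L = 1

Δcyc across hop 0→1: 10 − 9 = 1.
Each hop adds L, hence L = 1.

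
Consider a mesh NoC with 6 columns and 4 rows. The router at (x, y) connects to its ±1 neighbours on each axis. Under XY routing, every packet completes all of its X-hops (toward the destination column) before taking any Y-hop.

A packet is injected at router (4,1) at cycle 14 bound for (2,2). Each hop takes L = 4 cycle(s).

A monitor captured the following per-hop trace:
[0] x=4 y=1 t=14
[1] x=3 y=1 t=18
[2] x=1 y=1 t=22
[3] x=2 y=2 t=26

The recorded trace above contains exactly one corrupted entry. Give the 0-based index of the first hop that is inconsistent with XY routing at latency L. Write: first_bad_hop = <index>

[1] (-1,+0) / 4c ⇒ ok
[2] (-2,+0) / 4c ⇒ BAD: non-unit step

first_bad_hop = 2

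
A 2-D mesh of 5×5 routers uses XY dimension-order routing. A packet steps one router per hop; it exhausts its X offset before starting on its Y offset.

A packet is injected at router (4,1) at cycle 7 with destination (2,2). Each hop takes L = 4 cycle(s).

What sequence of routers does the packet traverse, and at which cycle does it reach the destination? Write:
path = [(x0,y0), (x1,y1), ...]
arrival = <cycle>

path = [(4,1), (3,1), (2,1), (2,2)]
arrival = 19

t=7: at (4,1)
t=11: at (3,1) after W
t=15: at (2,1) after W
t=19: at (2,2) after N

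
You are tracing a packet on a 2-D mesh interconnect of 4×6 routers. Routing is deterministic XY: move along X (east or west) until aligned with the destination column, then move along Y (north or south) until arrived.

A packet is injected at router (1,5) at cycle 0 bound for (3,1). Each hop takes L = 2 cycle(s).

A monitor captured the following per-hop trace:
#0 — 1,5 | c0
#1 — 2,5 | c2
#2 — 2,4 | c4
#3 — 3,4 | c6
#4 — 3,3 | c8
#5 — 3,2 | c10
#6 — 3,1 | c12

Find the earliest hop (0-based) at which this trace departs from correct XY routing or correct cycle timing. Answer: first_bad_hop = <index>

  1: Δx=+1 Δy=+0 Δt=2 [ok]
  2: Δx=+0 Δy=-1 Δt=2 [BAD: Y-move but x=2≠3]

first_bad_hop = 2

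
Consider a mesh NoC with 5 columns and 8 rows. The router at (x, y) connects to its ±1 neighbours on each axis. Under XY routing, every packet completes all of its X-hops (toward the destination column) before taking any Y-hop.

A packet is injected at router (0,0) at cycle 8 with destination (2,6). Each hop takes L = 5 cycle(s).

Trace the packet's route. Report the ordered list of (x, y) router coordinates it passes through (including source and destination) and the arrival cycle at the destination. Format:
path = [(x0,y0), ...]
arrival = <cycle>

path = [(0,0), (1,0), (2,0), (2,1), (2,2), (2,3), (2,4), (2,5), (2,6)]
arrival = 48

[0] x=0 y=0 t=8
[1] x=1 y=0 t=13 →E
[2] x=2 y=0 t=18 →E
[3] x=2 y=1 t=23 →N
[4] x=2 y=2 t=28 →N
[5] x=2 y=3 t=33 →N
[6] x=2 y=4 t=38 →N
[7] x=2 y=5 t=43 →N
[8] x=2 y=6 t=48 →N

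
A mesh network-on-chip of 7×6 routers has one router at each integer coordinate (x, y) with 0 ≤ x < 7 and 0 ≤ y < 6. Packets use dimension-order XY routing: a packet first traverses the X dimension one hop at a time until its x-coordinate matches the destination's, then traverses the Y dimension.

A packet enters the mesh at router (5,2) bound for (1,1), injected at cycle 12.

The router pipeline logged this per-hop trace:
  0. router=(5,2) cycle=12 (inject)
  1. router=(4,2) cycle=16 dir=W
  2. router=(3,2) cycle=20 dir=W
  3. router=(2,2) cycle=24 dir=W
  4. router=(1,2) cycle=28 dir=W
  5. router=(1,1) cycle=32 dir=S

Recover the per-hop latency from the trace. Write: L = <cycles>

L = 4

cyc[1] − cyc[0] = 16 − 12 = 4.
Per-hop latency L = Δcyc = 4.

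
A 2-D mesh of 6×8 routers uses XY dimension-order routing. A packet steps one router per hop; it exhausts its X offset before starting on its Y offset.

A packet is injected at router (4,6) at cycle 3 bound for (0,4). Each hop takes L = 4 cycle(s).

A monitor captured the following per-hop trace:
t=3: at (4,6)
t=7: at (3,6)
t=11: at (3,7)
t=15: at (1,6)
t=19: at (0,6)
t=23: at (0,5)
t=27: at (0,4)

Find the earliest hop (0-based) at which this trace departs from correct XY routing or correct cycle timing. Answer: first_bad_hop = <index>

check 1→ d=(-1,0) cyc+4: ok
check 2→ d=(0,1) cyc+4: BAD: Y-move but x=3≠0

first_bad_hop = 2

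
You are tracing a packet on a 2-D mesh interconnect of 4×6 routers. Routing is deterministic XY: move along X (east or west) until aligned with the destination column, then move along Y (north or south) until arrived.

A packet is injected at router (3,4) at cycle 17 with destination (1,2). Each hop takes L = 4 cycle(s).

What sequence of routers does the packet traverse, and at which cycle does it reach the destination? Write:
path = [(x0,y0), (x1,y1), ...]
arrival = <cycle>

src (3,4)  cyc=17
W→(2,4)  cyc=21
W→(1,4)  cyc=25
S→(1,3)  cyc=29
S→(1,2)  cyc=33

path = [(3,4), (2,4), (1,4), (1,3), (1,2)]
arrival = 33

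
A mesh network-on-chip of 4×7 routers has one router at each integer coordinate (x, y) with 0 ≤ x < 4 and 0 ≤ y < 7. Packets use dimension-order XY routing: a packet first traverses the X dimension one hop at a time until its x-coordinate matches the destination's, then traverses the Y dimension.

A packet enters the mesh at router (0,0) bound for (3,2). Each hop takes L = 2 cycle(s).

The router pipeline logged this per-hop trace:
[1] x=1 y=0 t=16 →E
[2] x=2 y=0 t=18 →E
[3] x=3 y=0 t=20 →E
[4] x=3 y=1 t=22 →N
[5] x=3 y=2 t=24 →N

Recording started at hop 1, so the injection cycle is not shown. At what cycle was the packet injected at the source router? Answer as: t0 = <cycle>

At hop 1 the cycle is 16; in general cyc_k = t0 + kL.
Subtract one hop: t0 = 16 − 2 = 14.

t0 = 14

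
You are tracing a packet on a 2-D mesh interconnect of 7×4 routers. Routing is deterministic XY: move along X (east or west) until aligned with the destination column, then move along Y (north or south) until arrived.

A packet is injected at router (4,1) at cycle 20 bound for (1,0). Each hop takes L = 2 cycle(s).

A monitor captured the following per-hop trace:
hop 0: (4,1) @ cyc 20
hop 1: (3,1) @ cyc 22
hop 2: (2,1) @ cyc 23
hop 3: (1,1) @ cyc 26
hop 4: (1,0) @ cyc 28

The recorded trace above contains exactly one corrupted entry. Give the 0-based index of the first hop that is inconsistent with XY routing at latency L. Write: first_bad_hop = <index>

first_bad_hop = 2

[1] (-1,+0) / 2c ⇒ ok
[2] (-1,+0) / 1c ⇒ BAD: Δcyc=1≠L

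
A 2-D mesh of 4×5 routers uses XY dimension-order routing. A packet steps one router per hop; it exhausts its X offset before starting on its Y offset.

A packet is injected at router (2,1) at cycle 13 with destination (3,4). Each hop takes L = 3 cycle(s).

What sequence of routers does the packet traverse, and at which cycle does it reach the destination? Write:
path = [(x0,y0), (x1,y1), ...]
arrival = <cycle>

hop 0: (2,1) @ cyc 13
hop 1: (3,1) @ cyc 16  [E]
hop 2: (3,2) @ cyc 19  [N]
hop 3: (3,3) @ cyc 22  [N]
hop 4: (3,4) @ cyc 25  [N]

path = [(2,1), (3,1), (3,2), (3,3), (3,4)]
arrival = 25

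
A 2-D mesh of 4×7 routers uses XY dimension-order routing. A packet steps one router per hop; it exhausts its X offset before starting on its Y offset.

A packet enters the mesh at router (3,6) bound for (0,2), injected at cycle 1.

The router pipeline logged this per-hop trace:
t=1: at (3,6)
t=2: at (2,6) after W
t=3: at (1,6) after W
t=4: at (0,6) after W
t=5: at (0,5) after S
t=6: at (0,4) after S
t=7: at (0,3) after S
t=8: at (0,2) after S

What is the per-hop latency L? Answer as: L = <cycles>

L = 1

cyc[1] − cyc[0] = 2 − 1 = 1.
Per-hop latency L = Δcyc = 1.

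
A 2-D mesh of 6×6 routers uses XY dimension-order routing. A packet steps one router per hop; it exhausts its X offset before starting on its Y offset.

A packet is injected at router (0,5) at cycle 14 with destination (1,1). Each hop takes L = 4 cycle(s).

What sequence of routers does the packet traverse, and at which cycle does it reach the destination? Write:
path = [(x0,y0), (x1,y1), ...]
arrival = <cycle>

src (0,5)  cyc=14
E→(1,5)  cyc=18
S→(1,4)  cyc=22
S→(1,3)  cyc=26
S→(1,2)  cyc=30
S→(1,1)  cyc=34

path = [(0,5), (1,5), (1,4), (1,3), (1,2), (1,1)]
arrival = 34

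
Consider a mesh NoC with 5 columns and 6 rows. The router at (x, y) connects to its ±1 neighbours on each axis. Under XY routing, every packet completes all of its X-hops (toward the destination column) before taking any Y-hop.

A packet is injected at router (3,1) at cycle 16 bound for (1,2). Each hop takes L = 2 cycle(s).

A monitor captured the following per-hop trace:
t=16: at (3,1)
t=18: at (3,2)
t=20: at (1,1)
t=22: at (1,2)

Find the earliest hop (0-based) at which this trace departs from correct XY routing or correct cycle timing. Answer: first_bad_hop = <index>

check 1→ d=(0,1) cyc+2: BAD: Y-move but x=3≠1

first_bad_hop = 1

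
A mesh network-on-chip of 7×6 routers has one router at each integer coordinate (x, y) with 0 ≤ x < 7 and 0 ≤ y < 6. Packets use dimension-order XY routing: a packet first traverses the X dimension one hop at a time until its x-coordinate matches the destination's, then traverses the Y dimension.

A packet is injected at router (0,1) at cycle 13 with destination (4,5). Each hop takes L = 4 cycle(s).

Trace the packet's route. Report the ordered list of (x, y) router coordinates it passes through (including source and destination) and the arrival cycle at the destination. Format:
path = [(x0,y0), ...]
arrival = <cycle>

  0. router=(0,1) cycle=13 (inject)
  1. router=(1,1) cycle=17 dir=E
  2. router=(2,1) cycle=21 dir=E
  3. router=(3,1) cycle=25 dir=E
  4. router=(4,1) cycle=29 dir=E
  5. router=(4,2) cycle=33 dir=N
  6. router=(4,3) cycle=37 dir=N
  7. router=(4,4) cycle=41 dir=N
  8. router=(4,5) cycle=45 dir=N

path = [(0,1), (1,1), (2,1), (3,1), (4,1), (4,2), (4,3), (4,4), (4,5)]
arrival = 45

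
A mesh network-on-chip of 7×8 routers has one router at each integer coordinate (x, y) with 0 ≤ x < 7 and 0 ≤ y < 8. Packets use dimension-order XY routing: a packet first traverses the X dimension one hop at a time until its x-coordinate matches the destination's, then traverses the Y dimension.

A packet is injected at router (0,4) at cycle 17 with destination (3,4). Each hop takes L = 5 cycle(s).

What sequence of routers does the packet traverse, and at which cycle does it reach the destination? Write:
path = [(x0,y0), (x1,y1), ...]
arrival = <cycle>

  0. router=(0,4) cycle=17 (inject)
  1. router=(1,4) cycle=22 dir=E
  2. router=(2,4) cycle=27 dir=E
  3. router=(3,4) cycle=32 dir=E

path = [(0,4), (1,4), (2,4), (3,4)]
arrival = 32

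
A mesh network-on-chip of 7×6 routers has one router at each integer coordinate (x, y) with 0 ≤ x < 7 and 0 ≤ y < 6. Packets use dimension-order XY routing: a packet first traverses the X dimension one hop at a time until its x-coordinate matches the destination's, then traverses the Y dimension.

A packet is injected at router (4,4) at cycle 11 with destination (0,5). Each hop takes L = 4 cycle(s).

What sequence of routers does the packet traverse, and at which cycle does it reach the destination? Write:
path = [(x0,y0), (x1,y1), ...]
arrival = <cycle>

src (4,4)  cyc=11
W→(3,4)  cyc=15
W→(2,4)  cyc=19
W→(1,4)  cyc=23
W→(0,4)  cyc=27
N→(0,5)  cyc=31

path = [(4,4), (3,4), (2,4), (1,4), (0,4), (0,5)]
arrival = 31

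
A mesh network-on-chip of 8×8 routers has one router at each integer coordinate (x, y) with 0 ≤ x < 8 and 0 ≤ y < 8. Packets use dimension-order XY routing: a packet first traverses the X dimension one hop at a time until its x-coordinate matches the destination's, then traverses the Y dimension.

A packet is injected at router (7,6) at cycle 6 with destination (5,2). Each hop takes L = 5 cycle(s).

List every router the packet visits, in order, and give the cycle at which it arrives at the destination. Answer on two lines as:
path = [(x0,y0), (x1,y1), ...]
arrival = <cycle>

path = [(7,6), (6,6), (5,6), (5,5), (5,4), (5,3), (5,2)]
arrival = 36

hop 0: (7,6) @ cyc 6
hop 1: (6,6) @ cyc 11  [W]
hop 2: (5,6) @ cyc 16  [W]
hop 3: (5,5) @ cyc 21  [S]
hop 4: (5,4) @ cyc 26  [S]
hop 5: (5,3) @ cyc 31  [S]
hop 6: (5,2) @ cyc 36  [S]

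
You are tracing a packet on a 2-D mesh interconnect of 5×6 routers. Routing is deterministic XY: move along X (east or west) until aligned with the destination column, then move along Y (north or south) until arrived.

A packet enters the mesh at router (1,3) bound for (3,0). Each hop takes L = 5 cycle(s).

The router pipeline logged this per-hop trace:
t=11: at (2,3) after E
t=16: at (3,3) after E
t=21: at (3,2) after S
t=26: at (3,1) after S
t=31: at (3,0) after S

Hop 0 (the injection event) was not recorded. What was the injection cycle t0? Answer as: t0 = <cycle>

t0 = 6

The first recorded entry is hop 1 at cycle 11.
t0 = cyc[1] − L = 11 − 5 = 6.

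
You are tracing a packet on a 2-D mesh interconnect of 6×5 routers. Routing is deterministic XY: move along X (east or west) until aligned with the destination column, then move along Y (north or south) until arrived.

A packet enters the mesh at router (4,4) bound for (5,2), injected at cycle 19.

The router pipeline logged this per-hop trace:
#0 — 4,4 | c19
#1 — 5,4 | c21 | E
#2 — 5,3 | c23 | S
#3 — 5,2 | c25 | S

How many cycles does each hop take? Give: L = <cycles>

L = 2

Between hops 0 and 1 the cycle counter advances 21 − 19 = 2.
One hop costs L cycles, so L = 2.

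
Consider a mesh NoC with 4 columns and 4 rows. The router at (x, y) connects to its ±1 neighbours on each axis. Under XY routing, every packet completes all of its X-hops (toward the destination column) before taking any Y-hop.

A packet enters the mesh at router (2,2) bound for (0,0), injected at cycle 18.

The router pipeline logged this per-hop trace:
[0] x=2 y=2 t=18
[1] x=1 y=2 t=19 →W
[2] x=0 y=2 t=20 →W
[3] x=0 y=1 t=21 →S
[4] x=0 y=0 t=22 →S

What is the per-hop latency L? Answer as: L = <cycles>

L = 1

From hop 0 (18) to hop 1 (19): +1 cycles.
Each hop adds L, hence L = 1.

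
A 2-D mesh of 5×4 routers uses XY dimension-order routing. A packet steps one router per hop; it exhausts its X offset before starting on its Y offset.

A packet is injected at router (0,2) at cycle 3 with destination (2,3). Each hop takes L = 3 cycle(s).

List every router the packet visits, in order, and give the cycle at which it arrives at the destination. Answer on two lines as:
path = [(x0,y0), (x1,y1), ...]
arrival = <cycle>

path = [(0,2), (1,2), (2,2), (2,3)]
arrival = 12

src (0,2)  cyc=3
E→(1,2)  cyc=6
E→(2,2)  cyc=9
N→(2,3)  cyc=12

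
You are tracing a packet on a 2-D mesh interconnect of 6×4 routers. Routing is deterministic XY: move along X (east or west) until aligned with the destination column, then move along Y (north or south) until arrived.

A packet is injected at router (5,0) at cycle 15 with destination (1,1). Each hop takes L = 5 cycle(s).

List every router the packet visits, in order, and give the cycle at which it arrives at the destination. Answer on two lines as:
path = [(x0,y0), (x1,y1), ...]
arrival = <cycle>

#0 — 5,0 | c15
#1 — 4,0 | c20 | W
#2 — 3,0 | c25 | W
#3 — 2,0 | c30 | W
#4 — 1,0 | c35 | W
#5 — 1,1 | c40 | N

path = [(5,0), (4,0), (3,0), (2,0), (1,0), (1,1)]
arrival = 40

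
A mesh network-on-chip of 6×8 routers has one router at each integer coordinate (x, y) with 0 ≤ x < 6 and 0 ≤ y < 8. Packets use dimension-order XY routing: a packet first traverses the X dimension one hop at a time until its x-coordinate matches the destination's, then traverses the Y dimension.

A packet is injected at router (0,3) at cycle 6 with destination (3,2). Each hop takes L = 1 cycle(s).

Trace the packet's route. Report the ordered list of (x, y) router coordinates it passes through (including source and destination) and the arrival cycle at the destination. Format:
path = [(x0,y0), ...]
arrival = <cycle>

[0] x=0 y=3 t=6
[1] x=1 y=3 t=7 →E
[2] x=2 y=3 t=8 →E
[3] x=3 y=3 t=9 →E
[4] x=3 y=2 t=10 →S

path = [(0,3), (1,3), (2,3), (3,3), (3,2)]
arrival = 10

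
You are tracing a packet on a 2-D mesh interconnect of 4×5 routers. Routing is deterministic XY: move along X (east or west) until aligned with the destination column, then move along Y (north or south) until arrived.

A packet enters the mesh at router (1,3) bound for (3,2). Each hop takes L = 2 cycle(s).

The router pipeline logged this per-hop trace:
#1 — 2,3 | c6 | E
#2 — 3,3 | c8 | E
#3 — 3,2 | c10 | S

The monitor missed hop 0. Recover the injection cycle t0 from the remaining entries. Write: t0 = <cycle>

The first recorded entry is hop 1 at cycle 6.
Subtract one hop: t0 = 6 − 2 = 4.

t0 = 4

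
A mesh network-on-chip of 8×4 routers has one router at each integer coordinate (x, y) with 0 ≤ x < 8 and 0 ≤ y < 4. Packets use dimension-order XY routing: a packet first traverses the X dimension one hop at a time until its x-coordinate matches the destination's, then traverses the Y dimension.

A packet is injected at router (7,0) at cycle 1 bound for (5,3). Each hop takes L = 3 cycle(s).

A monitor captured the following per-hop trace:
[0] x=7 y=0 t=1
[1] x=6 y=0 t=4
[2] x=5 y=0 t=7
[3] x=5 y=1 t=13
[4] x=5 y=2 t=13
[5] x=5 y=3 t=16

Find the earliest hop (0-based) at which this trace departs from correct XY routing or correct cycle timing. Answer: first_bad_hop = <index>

first_bad_hop = 3

hop 1: step (-1,+0), +3 cyc — ok
hop 2: step (-1,+0), +3 cyc — ok
hop 3: step (+0,+1), +6 cyc — BAD: Δcyc=6≠L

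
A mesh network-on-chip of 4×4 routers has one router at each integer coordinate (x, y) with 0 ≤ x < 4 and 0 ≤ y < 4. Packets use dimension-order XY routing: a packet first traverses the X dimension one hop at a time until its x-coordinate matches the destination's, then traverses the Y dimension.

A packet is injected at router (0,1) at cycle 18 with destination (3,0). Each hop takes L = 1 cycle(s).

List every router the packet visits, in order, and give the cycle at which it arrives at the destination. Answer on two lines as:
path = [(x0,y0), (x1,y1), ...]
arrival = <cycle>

[0] x=0 y=1 t=18
[1] x=1 y=1 t=19 →E
[2] x=2 y=1 t=20 →E
[3] x=3 y=1 t=21 →E
[4] x=3 y=0 t=22 →S

path = [(0,1), (1,1), (2,1), (3,1), (3,0)]
arrival = 22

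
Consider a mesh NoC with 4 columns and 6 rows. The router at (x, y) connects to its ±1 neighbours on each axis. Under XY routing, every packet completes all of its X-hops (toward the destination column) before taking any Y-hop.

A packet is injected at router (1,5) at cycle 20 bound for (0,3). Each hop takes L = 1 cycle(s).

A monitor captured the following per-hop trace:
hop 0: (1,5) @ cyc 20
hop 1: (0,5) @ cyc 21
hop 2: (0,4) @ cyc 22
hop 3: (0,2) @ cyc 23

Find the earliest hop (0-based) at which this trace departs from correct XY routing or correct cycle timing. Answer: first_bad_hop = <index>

hop 1: step (-1,+0), +1 cyc — ok
hop 2: step (+0,-1), +1 cyc — ok
hop 3: step (+0,-2), +1 cyc — BAD: non-unit step

first_bad_hop = 3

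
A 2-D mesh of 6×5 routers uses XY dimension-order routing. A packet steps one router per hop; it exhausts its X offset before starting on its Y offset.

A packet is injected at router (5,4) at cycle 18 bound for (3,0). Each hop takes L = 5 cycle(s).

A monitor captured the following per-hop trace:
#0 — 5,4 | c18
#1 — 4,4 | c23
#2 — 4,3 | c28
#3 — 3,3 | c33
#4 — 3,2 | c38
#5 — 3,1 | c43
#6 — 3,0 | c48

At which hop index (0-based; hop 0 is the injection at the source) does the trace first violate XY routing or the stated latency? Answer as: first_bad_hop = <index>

[1] (-1,+0) / 5c ⇒ ok
[2] (+0,-1) / 5c ⇒ BAD: Y-move but x=4≠3

first_bad_hop = 2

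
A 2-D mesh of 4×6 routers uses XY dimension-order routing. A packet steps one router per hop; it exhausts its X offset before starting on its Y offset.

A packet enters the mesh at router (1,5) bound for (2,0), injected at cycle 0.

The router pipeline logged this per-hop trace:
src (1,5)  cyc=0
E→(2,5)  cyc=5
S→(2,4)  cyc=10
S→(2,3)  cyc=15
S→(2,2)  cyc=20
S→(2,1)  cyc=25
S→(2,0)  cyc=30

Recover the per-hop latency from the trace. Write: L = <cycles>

L = 5

cyc[1] − cyc[0] = 5 − 0 = 5.
One hop costs L cycles, so L = 5.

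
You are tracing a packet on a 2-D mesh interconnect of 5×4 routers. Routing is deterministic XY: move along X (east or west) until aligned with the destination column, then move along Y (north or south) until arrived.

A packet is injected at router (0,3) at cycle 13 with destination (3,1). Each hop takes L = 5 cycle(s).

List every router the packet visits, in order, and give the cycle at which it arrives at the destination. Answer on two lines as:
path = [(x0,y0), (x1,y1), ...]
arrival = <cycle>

path = [(0,3), (1,3), (2,3), (3,3), (3,2), (3,1)]
arrival = 38

src (0,3)  cyc=13
E→(1,3)  cyc=18
E→(2,3)  cyc=23
E→(3,3)  cyc=28
S→(3,2)  cyc=33
S→(3,1)  cyc=38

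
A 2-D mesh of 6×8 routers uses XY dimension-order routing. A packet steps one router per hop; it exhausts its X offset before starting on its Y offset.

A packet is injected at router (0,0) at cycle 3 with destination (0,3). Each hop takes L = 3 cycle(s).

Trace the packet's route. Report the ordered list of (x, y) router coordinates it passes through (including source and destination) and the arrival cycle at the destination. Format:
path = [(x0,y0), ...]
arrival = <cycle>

path = [(0,0), (0,1), (0,2), (0,3)]
arrival = 12

#0 — 0,0 | c3
#1 — 0,1 | c6 | N
#2 — 0,2 | c9 | N
#3 — 0,3 | c12 | N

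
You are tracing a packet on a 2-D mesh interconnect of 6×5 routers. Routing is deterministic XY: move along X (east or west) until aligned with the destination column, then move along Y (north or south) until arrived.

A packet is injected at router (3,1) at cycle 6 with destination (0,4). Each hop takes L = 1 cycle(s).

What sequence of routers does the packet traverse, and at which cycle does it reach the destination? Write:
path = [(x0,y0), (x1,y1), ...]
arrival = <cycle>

src (3,1)  cyc=6
W→(2,1)  cyc=7
W→(1,1)  cyc=8
W→(0,1)  cyc=9
N→(0,2)  cyc=10
N→(0,3)  cyc=11
N→(0,4)  cyc=12

path = [(3,1), (2,1), (1,1), (0,1), (0,2), (0,3), (0,4)]
arrival = 12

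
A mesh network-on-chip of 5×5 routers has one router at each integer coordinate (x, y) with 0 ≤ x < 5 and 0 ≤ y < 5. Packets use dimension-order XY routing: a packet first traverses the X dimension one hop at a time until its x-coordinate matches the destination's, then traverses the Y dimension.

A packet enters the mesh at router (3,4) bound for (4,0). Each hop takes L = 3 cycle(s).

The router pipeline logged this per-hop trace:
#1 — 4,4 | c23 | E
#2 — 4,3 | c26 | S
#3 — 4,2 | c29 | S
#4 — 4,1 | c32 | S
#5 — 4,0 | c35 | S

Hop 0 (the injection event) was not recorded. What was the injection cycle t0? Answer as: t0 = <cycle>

At hop 1 the cycle is 23; in general cyc_k = t0 + kL.
Therefore t0 = 23 − L = 20.

t0 = 20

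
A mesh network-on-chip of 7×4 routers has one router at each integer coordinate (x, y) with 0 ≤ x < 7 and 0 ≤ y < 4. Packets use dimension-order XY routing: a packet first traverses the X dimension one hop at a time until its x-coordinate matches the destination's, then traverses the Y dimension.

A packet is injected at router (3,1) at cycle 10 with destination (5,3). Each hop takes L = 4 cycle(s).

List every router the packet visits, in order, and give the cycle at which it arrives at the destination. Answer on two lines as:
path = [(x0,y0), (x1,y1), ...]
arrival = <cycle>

path = [(3,1), (4,1), (5,1), (5,2), (5,3)]
arrival = 26

hop 0: (3,1) @ cyc 10
hop 1: (4,1) @ cyc 14  [E]
hop 2: (5,1) @ cyc 18  [E]
hop 3: (5,2) @ cyc 22  [N]
hop 4: (5,3) @ cyc 26  [N]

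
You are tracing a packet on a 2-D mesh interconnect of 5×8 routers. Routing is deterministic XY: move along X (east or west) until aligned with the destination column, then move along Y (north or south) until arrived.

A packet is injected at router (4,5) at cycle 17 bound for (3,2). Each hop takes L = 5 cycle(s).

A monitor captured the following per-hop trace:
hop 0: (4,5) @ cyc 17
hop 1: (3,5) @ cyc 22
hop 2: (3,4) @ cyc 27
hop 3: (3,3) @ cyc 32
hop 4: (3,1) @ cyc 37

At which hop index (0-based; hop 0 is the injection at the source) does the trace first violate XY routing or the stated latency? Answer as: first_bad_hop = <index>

first_bad_hop = 4

check 1→ d=(-1,0) cyc+5: ok
check 2→ d=(0,-1) cyc+5: ok
check 3→ d=(0,-1) cyc+5: ok
check 4→ d=(0,-2) cyc+5: BAD: non-unit step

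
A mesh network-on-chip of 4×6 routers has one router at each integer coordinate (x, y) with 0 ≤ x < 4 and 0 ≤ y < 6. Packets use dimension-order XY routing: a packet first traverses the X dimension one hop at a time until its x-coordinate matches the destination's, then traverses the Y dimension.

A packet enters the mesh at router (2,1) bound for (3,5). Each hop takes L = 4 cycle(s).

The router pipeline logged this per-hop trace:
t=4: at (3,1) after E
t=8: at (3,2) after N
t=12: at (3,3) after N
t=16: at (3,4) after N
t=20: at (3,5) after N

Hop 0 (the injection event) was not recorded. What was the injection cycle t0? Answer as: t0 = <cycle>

cyc[1] = 4 and cyc[k] = t0 + k·L for every k.
Subtract one hop: t0 = 4 − 4 = 0.

t0 = 0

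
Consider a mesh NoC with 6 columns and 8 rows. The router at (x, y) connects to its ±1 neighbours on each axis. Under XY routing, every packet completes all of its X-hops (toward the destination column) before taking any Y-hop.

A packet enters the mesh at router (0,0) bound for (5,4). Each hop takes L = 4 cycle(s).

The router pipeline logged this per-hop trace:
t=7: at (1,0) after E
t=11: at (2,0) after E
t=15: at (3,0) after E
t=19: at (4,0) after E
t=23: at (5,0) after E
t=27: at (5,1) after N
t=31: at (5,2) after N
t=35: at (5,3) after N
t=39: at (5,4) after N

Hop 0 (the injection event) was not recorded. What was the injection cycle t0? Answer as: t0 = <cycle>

t0 = 3

Hop 1 reached at cycle 7; hop k is at t0 + k·L.
t0 = cyc[1] − L = 7 − 4 = 3.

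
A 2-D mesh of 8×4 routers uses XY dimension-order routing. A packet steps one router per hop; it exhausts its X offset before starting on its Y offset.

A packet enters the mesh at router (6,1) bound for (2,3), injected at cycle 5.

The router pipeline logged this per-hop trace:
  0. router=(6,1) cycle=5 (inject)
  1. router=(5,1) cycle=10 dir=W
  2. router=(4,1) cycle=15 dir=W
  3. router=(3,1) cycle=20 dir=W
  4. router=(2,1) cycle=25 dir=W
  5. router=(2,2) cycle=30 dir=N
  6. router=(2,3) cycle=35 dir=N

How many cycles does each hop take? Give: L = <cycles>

From hop 0 (5) to hop 1 (10): +5 cycles.
Per-hop latency L = Δcyc = 5.

L = 5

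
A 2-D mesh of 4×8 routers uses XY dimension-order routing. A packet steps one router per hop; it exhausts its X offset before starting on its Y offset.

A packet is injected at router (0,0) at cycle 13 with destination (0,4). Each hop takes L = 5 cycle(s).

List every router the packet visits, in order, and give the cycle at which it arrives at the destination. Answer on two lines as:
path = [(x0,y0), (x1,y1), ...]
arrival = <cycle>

t=13: at (0,0)
t=18: at (0,1) after N
t=23: at (0,2) after N
t=28: at (0,3) after N
t=33: at (0,4) after N

path = [(0,0), (0,1), (0,2), (0,3), (0,4)]
arrival = 33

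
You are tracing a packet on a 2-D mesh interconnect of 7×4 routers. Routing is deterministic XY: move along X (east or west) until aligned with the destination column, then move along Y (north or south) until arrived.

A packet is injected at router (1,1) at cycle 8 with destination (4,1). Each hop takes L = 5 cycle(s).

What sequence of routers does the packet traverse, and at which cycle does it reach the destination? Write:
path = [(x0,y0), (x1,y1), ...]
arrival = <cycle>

path = [(1,1), (2,1), (3,1), (4,1)]
arrival = 23

t=8: at (1,1)
t=13: at (2,1) after E
t=18: at (3,1) after E
t=23: at (4,1) after E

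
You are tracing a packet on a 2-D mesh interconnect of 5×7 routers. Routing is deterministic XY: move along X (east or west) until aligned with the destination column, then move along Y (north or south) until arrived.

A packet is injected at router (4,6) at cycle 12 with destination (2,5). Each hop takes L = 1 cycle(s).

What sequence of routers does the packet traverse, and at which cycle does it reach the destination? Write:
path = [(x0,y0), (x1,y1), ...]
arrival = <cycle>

src (4,6)  cyc=12
W→(3,6)  cyc=13
W→(2,6)  cyc=14
S→(2,5)  cyc=15

path = [(4,6), (3,6), (2,6), (2,5)]
arrival = 15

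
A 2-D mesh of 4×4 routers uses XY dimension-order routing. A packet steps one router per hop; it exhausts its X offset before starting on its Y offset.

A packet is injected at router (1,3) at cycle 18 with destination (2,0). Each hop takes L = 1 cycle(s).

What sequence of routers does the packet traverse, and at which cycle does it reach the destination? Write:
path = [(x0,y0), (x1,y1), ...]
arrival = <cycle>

path = [(1,3), (2,3), (2,2), (2,1), (2,0)]
arrival = 22

[0] x=1 y=3 t=18
[1] x=2 y=3 t=19 →E
[2] x=2 y=2 t=20 →S
[3] x=2 y=1 t=21 →S
[4] x=2 y=0 t=22 →S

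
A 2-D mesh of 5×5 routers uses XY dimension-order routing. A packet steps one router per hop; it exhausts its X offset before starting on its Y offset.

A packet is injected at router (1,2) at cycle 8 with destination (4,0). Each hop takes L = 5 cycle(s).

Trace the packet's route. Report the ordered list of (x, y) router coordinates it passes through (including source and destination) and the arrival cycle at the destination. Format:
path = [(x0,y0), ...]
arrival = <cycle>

  0. router=(1,2) cycle=8 (inject)
  1. router=(2,2) cycle=13 dir=E
  2. router=(3,2) cycle=18 dir=E
  3. router=(4,2) cycle=23 dir=E
  4. router=(4,1) cycle=28 dir=S
  5. router=(4,0) cycle=33 dir=S

path = [(1,2), (2,2), (3,2), (4,2), (4,1), (4,0)]
arrival = 33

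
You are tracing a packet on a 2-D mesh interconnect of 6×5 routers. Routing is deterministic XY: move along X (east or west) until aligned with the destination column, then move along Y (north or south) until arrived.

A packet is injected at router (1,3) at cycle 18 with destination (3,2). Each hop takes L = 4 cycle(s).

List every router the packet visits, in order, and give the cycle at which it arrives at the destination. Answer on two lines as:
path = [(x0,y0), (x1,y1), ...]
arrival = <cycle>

hop 0: (1,3) @ cyc 18
hop 1: (2,3) @ cyc 22  [E]
hop 2: (3,3) @ cyc 26  [E]
hop 3: (3,2) @ cyc 30  [S]

path = [(1,3), (2,3), (3,3), (3,2)]
arrival = 30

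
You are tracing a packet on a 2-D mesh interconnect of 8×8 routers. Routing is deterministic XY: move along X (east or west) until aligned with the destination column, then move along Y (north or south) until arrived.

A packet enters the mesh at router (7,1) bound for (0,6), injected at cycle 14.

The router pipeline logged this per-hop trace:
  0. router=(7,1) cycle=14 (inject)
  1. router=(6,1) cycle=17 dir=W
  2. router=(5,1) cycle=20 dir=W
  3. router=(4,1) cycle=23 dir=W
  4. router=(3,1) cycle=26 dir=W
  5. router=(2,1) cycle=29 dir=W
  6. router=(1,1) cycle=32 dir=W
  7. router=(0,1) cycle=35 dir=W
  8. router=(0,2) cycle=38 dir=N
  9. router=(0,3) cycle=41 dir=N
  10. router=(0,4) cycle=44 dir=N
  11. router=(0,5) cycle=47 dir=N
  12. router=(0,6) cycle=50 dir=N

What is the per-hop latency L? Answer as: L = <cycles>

L = 3

Δcyc across hop 0→1: 17 − 14 = 3.
One hop costs L cycles, so L = 3.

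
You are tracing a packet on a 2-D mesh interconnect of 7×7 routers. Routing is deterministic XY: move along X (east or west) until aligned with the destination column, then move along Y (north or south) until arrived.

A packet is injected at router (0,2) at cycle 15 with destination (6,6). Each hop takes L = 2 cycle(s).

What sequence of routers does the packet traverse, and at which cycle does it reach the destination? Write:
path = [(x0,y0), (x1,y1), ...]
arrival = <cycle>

t=15: at (0,2)
t=17: at (1,2) after E
t=19: at (2,2) after E
t=21: at (3,2) after E
t=23: at (4,2) after E
t=25: at (5,2) after E
t=27: at (6,2) after E
t=29: at (6,3) after N
t=31: at (6,4) after N
t=33: at (6,5) after N
t=35: at (6,6) after N

path = [(0,2), (1,2), (2,2), (3,2), (4,2), (5,2), (6,2), (6,3), (6,4), (6,5), (6,6)]
arrival = 35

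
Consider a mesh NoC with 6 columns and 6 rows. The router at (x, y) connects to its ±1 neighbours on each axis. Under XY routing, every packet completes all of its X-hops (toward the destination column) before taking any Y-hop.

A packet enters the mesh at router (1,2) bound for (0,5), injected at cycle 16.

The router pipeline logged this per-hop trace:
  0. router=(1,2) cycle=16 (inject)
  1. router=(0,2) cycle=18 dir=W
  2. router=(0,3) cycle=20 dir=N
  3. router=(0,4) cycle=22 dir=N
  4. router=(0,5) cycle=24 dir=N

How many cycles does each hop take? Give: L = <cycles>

L = 2

From hop 0 (16) to hop 1 (18): +2 cycles.
Each hop adds L, hence L = 2.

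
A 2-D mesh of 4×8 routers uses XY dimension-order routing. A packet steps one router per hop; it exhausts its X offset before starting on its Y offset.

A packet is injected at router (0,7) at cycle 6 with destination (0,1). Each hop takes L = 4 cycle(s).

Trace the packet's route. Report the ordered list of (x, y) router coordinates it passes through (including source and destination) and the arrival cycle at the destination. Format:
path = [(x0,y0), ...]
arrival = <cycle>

path = [(0,7), (0,6), (0,5), (0,4), (0,3), (0,2), (0,1)]
arrival = 30

src (0,7)  cyc=6
S→(0,6)  cyc=10
S→(0,5)  cyc=14
S→(0,4)  cyc=18
S→(0,3)  cyc=22
S→(0,2)  cyc=26
S→(0,1)  cyc=30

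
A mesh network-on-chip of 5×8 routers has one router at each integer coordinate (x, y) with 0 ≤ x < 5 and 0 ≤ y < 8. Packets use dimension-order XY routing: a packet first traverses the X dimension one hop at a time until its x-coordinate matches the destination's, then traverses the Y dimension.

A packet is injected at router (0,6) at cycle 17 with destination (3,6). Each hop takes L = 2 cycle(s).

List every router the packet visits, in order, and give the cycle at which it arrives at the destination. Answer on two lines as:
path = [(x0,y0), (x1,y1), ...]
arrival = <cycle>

  0. router=(0,6) cycle=17 (inject)
  1. router=(1,6) cycle=19 dir=E
  2. router=(2,6) cycle=21 dir=E
  3. router=(3,6) cycle=23 dir=E

path = [(0,6), (1,6), (2,6), (3,6)]
arrival = 23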